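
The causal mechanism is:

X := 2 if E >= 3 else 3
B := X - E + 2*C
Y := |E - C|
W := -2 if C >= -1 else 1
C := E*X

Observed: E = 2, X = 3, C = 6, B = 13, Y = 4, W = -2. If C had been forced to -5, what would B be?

-9

The intervention breaks the incoming arrows to C: C := E*X no longer applies, and C = -5.
X = 2 if E >= 3 else 3  [with E=2]  = 3
B = X - E + 2*C  [with X=3, E=2, C=-5]  = -9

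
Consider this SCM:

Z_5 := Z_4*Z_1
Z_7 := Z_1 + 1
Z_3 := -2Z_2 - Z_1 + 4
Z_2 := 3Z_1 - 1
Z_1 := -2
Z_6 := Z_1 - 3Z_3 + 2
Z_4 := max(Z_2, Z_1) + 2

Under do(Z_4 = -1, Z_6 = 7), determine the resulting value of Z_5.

2

Setting Z_4 = -1, Z_6 = 7 by intervention discards those variables' equations.
Z_5 = Z_4*Z_1  [with Z_4=-1, Z_1=-2]  = 2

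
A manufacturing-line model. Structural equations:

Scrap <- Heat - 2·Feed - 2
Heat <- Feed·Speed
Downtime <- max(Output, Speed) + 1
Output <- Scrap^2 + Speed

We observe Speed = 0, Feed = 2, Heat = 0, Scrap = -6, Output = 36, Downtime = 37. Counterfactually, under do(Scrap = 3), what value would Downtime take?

Under do(Scrap=3), the mechanism Scrap <- Heat - 2·Feed - 2 is discarded; Scrap is fixed at 3.
Output = Scrap^2 + Speed  [with Scrap=3, Speed=0]  = 9
Downtime = max(Output, Speed) + 1  [with Output=9, Speed=0]  = 10

10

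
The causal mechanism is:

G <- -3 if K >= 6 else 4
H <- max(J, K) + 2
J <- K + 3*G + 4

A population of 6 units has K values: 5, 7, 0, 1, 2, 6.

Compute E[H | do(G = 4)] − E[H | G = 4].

1.5

Under do(G=4), G's equation is replaced by G=4 for every unit. Per-unit H: 23, 25, 18, 19, 20, 24. Mean = 21.5.
Conditioning on G=4 selects the 4 unit(s) with K ∈ {5, 0, 1, 2}. Their H values: 23, 18, 19, 20. Mean = 20.
Difference = 21.5 − 20 = 1.5.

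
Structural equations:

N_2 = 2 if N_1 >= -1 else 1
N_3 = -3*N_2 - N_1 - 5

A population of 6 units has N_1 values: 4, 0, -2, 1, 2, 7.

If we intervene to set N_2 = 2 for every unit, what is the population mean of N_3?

-13

Every unit gets N_2=2 under the intervention. N_3 values become -15, -11, -9, -12, -13, -18; E[N_3|do(N_2=2)] = -13.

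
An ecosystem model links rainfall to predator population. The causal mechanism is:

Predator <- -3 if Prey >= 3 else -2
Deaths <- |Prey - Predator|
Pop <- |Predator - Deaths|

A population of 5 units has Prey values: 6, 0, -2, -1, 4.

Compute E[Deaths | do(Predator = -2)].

The intervention sets Predator=-2 in all 5 units regardless of Prey. Recomputing Deaths per unit gives 8, 2, 0, 1, 6; average 3.4.

3.4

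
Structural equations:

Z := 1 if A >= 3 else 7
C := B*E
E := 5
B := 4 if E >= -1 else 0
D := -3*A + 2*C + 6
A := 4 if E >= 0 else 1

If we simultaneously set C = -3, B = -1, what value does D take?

The joint intervention fixes C = -3, B = -1, removing each variable's own equation.
A = 4 if E >= 0 else 1  [with E=5]  = 4
D = -3*A + 2*C + 6  [with A=4, C=-3]  = -12

-12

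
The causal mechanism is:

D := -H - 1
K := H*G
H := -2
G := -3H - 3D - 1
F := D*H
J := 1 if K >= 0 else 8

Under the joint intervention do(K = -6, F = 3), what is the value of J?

The joint intervention fixes K = -6, F = 3, removing each variable's own equation.
J = 1 if K >= 0 else 8  [with K=-6]  = 8

8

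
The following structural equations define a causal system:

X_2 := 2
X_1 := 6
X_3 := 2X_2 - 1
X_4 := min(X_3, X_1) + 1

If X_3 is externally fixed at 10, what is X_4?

7

The intervention breaks the incoming arrows to X_3: X_3 := 2X_2 - 1 no longer applies, and X_3 = 10.
X_4 = min(X_3, X_1) + 1  [with X_3=10, X_1=6]  = 7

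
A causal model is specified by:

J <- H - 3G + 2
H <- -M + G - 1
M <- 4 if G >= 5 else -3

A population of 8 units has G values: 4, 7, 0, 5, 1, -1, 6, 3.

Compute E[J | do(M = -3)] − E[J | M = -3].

-3.45

do(M=-3) breaks M's dependence on G. With M=-3 fixed, J across the units is -4, -10, 4, -6, 2, 6, -8, -2, mean -2.25.
E[J|M=-3] averages over only the 5 units with M=-3 (G = 4, 0, 1, -1, 3): J = -4, 4, 2, 6, -2, mean 1.2.
Difference = -2.25 − 1.2 = -3.45.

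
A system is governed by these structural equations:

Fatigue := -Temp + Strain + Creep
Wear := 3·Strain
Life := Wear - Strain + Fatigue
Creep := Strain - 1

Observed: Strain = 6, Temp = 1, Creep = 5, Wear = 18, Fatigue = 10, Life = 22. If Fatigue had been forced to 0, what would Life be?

12

The intervention breaks the incoming arrows to Fatigue: Fatigue := -Temp + Strain + Creep no longer applies, and Fatigue = 0.
Wear = 3·Strain  [with Strain=6]  = 18
Life = Wear - Strain + Fatigue  [with Wear=18, Strain=6, Fatigue=0]  = 12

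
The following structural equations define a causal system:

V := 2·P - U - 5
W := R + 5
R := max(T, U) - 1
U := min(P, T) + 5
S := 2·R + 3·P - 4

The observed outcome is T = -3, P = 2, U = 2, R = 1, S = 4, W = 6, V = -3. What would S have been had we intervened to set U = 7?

14

do(U=7) replaces the equation U := min(P, T) + 5 with the constant U = 7.
R = max(T, U) - 1  [with T=-3, U=7]  = 6
S = 2·R + 3·P - 4  [with R=6, P=2]  = 14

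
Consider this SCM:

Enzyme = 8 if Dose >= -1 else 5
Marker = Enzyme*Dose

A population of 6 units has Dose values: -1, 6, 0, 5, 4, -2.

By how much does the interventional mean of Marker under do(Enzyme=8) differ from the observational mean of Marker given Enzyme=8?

Under do(Enzyme=8), Enzyme's equation is replaced by Enzyme=8 for every unit. Per-unit Marker: -8, 48, 0, 40, 32, -16. Mean = 16.
Conditioning on Enzyme=8 selects the 5 unit(s) with Dose ∈ {-1, 6, 0, 5, 4}. Their Marker values: -8, 48, 0, 40, 32. Mean = 22.4.
Difference = 16 − 22.4 = -6.4.

-6.4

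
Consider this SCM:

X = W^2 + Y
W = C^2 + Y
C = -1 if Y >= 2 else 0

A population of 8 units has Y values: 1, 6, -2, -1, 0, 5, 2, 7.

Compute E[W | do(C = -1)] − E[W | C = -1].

-2.75

Every unit gets C=-1 under the intervention. W values become 2, 7, -1, 0, 1, 6, 3, 8; E[W|do(C=-1)] = 3.25.
E[W|C=-1] averages over only the 4 units with C=-1 (Y = 6, 5, 2, 7): W = 7, 6, 3, 8, mean 6.
Difference = 3.25 − 6 = -2.75.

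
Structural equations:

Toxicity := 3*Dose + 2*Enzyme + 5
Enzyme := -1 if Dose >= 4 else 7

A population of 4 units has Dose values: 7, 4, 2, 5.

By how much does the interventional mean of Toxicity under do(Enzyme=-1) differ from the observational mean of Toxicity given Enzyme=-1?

do(Enzyme=-1) breaks Enzyme's dependence on Dose. With Enzyme=-1 fixed, Toxicity across the units is 24, 15, 9, 18, mean 16.5.
Observing Enzyme=-1 restricts to units where Enzyme's equation naturally yields -1: Dose ∈ {7, 4, 5}. In that subpopulation Toxicity = 24, 15, 18, mean 19.
Difference = 16.5 − 19 = -2.5.

-2.5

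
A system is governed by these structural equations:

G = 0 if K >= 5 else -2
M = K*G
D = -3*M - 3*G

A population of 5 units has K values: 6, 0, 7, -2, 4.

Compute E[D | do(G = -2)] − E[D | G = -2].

do(G=-2) breaks G's dependence on K. With G=-2 fixed, D across the units is 42, 6, 48, -6, 30, mean 24.
E[D|G=-2] averages over only the 3 units with G=-2 (K = 0, -2, 4): D = 6, -6, 30, mean 10.
Difference = 24 − 10 = 14.

14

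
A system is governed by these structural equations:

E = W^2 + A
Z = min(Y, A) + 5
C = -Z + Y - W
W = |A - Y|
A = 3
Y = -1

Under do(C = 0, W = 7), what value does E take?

Setting C = 0, W = 7 by intervention discards those variables' equations.
E = W^2 + A  [with W=7, A=3]  = 52

52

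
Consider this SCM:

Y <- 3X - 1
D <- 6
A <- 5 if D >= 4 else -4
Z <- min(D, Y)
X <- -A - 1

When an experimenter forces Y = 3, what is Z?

Intervening sets Y = 3 and removes its equation (Y <- 3X - 1).
Z = min(D, Y)  [with D=6, Y=3]  = 3

3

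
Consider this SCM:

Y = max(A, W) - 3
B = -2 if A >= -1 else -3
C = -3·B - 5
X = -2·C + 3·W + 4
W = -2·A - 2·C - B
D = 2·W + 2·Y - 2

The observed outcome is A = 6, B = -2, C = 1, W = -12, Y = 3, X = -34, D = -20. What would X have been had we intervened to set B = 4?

92

Under do(B=4), the mechanism B = -2 if A >= -1 else -3 is discarded; B is fixed at 4.
C = -3·B - 5  [with B=4]  = -17
W = -2·A - 2·C - B  [with A=6, C=-17, B=4]  = 18
X = -2·C + 3·W + 4  [with C=-17, W=18]  = 92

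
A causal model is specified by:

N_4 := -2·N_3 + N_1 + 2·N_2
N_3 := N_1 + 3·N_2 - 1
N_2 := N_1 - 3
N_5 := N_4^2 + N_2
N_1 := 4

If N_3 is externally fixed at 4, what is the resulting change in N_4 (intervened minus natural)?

The intervention breaks the incoming arrows to N_3: N_3 := N_1 + 3·N_2 - 1 no longer applies, and N_3 = 4.
N_2 = N_1 - 3  [with N_1=4]  = 1
N_4 = -2·N_3 + N_1 + 2·N_2  [with N_3=4, N_1=4, N_2=1]  = -2
Without intervention: N_2 = N_1 - 3  [with N_1=4]  = 1; N_3 = N_1 + 3·N_2 - 1  [with N_1=4, N_2=1]  = 6; N_4 = -2·N_3 + N_1 + 2·N_2  [with N_3=6, N_1=4, N_2=1]  = -6.
Change = -2 − (-6) = 4.

4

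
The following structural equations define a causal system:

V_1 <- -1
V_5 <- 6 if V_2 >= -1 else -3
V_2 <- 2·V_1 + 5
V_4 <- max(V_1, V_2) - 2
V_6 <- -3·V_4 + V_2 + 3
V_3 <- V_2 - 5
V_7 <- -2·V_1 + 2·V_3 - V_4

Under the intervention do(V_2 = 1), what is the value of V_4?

-1

Under do(V_2=1), the mechanism V_2 <- 2·V_1 + 5 is discarded; V_2 is fixed at 1.
V_4 = max(V_1, V_2) - 2  [with V_1=-1, V_2=1]  = -1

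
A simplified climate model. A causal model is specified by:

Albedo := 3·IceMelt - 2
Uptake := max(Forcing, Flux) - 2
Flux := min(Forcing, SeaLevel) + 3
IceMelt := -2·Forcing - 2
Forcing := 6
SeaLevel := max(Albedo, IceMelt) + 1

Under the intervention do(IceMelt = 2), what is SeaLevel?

5

Under do(IceMelt=2), the mechanism IceMelt := -2·Forcing - 2 is discarded; IceMelt is fixed at 2.
Albedo = 3·IceMelt - 2  [with IceMelt=2]  = 4
SeaLevel = max(Albedo, IceMelt) + 1  [with Albedo=4, IceMelt=2]  = 5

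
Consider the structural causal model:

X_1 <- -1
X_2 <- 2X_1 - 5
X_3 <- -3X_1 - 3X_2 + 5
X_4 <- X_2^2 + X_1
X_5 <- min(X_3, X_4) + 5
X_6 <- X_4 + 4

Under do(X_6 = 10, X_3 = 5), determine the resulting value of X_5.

10

Under do(X_6 = 10, X_3 = 5), each intervened variable's structural equation is replaced by its fixed value.
X_2 = 2X_1 - 5  [with X_1=-1]  = -7
X_4 = X_2^2 + X_1  [with X_2=-7, X_1=-1]  = 48
X_5 = min(X_3, X_4) + 5  [with X_3=5, X_4=48]  = 10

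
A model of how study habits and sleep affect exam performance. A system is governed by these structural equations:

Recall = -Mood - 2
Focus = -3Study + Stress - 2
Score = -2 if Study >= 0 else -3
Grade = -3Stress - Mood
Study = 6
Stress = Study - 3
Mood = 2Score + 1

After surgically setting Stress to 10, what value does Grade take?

-27

Under do(Stress=10), the mechanism Stress = Study - 3 is discarded; Stress is fixed at 10.
Score = -2 if Study >= 0 else -3  [with Study=6]  = -2
Mood = 2Score + 1  [with Score=-2]  = -3
Grade = -3Stress - Mood  [with Stress=10, Mood=-3]  = -27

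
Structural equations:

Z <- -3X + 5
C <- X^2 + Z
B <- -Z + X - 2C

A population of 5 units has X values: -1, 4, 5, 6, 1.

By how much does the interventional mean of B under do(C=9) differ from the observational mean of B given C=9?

The intervention sets C=9 in all 5 units regardless of X. Recomputing B per unit gives -27, -7, -3, 1, -19; average -11.
Observing C=9 restricts to units where C's equation naturally yields 9: X ∈ {-1, 4}. In that subpopulation B = -27, -7, mean -17.
Difference = -11 − (-17) = 6.

6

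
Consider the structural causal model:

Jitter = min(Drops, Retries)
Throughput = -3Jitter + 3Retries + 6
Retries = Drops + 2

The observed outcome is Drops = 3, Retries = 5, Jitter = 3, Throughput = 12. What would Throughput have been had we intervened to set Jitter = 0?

The intervention breaks the incoming arrows to Jitter: Jitter = min(Drops, Retries) no longer applies, and Jitter = 0.
Retries = Drops + 2  [with Drops=3]  = 5
Throughput = -3Jitter + 3Retries + 6  [with Jitter=0, Retries=5]  = 21

21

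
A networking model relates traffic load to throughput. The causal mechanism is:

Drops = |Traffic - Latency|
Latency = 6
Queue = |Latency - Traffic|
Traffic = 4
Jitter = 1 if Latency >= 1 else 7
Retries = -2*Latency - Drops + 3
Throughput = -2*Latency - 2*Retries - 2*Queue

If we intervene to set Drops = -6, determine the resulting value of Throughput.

-10

The intervention breaks the incoming arrows to Drops: Drops = |Traffic - Latency| no longer applies, and Drops = -6.
Queue = |Latency - Traffic|  [with Latency=6, Traffic=4]  = 2
Retries = -2*Latency - Drops + 3  [with Latency=6, Drops=-6]  = -3
Throughput = -2*Latency - 2*Retries - 2*Queue  [with Latency=6, Retries=-3, Queue=2]  = -10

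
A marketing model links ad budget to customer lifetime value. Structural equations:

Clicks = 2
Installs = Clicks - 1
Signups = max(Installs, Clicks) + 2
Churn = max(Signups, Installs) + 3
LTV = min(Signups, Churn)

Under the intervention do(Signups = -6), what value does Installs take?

Under do(Signups=-6), the mechanism Signups = max(Installs, Clicks) + 2 is discarded; Signups is fixed at -6.
Since Installs is not a descendant of the intervened variable, it is unaffected.
Installs = Clicks - 1  [with Clicks=2]  = 1

1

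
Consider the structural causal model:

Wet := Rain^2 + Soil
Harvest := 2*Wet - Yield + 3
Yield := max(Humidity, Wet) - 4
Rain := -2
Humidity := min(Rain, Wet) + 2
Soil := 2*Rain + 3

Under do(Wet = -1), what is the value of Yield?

do(Wet=-1) replaces the equation Wet := Rain^2 + Soil with the constant Wet = -1.
Humidity = min(Rain, Wet) + 2  [with Rain=-2, Wet=-1]  = 0
Yield = max(Humidity, Wet) - 4  [with Humidity=0, Wet=-1]  = -4

-4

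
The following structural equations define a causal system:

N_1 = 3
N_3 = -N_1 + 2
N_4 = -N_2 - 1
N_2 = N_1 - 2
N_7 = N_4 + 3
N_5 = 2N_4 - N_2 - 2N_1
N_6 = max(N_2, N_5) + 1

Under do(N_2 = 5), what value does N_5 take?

-23

do(N_2=5) replaces the equation N_2 = N_1 - 2 with the constant N_2 = 5.
N_4 = -N_2 - 1  [with N_2=5]  = -6
N_5 = 2N_4 - N_2 - 2N_1  [with N_4=-6, N_2=5, N_1=3]  = -23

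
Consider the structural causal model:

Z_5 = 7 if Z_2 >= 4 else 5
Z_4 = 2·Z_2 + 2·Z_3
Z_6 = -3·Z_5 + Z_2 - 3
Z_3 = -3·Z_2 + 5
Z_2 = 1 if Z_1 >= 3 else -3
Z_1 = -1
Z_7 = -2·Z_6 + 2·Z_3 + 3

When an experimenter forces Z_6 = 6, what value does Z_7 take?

19

Intervening sets Z_6 = 6 and removes its equation (Z_6 = -3·Z_5 + Z_2 - 3).
Z_2 = 1 if Z_1 >= 3 else -3  [with Z_1=-1]  = -3
Z_3 = -3·Z_2 + 5  [with Z_2=-3]  = 14
Z_7 = -2·Z_6 + 2·Z_3 + 3  [with Z_6=6, Z_3=14]  = 19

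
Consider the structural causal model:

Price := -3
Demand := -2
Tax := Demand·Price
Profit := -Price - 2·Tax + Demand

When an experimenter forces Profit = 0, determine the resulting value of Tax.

6

Under do(Profit=0), the mechanism Profit := -Price - 2·Tax + Demand is discarded; Profit is fixed at 0.
Since Tax is not a descendant of the intervened variable, it is unaffected.
Tax = Demand·Price  [with Demand=-2, Price=-3]  = 6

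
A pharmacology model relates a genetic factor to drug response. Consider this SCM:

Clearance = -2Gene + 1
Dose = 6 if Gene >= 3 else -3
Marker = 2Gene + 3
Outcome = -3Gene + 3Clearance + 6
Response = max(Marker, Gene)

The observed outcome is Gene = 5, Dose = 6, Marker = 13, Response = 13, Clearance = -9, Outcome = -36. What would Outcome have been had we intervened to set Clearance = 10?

The intervention breaks the incoming arrows to Clearance: Clearance = -2Gene + 1 no longer applies, and Clearance = 10.
Outcome = -3Gene + 3Clearance + 6  [with Gene=5, Clearance=10]  = 21

21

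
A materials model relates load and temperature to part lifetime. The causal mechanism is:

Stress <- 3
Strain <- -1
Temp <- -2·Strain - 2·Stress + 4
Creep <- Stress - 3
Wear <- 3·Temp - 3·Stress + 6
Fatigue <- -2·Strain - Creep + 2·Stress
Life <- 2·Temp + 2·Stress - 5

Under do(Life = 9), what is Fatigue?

8

Intervening sets Life = 9 and removes its equation (Life <- 2·Temp + 2·Stress - 5).
Since Fatigue is not a descendant of the intervened variable, it is unaffected.
Creep = Stress - 3  [with Stress=3]  = 0
Fatigue = -2·Strain - Creep + 2·Stress  [with Strain=-1, Creep=0, Stress=3]  = 8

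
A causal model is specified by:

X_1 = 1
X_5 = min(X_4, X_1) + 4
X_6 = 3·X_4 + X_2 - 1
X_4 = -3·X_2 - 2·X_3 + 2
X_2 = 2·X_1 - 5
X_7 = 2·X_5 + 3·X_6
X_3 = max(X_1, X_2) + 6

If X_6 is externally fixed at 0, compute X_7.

Intervening sets X_6 = 0 and removes its equation (X_6 = 3·X_4 + X_2 - 1).
X_2 = 2·X_1 - 5  [with X_1=1]  = -3
X_3 = max(X_1, X_2) + 6  [with X_1=1, X_2=-3]  = 7
X_4 = -3·X_2 - 2·X_3 + 2  [with X_2=-3, X_3=7]  = -3
X_5 = min(X_4, X_1) + 4  [with X_4=-3, X_1=1]  = 1
X_7 = 2·X_5 + 3·X_6  [with X_5=1, X_6=0]  = 2

2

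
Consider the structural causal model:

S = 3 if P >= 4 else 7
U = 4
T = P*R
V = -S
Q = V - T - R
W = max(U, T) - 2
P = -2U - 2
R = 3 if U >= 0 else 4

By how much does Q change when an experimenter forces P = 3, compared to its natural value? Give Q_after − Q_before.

-39

The intervention breaks the incoming arrows to P: P = -2U - 2 no longer applies, and P = 3.
R = 3 if U >= 0 else 4  [with U=4]  = 3
S = 3 if P >= 4 else 7  [with P=3]  = 7
T = P*R  [with P=3, R=3]  = 9
V = -S  [with S=7]  = -7
Q = V - T - R  [with V=-7, T=9, R=3]  = -19
Without intervention: R = 3 if U >= 0 else 4  [with U=4]  = 3; P = -2U - 2  [with U=4]  = -10; S = 3 if P >= 4 else 7  [with P=-10]  = 7; T = P*R  [with P=-10, R=3]  = -30; V = -S  [with S=7]  = -7; Q = V - T - R  [with V=-7, T=-30, R=3]  = 20.
Change = -19 − 20 = -39.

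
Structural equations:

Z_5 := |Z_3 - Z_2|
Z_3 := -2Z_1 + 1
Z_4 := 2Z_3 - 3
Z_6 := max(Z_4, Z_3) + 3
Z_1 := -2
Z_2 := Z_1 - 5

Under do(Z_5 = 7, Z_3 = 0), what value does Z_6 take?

3

The joint intervention fixes Z_5 = 7, Z_3 = 0, removing each variable's own equation.
Z_4 = 2Z_3 - 3  [with Z_3=0]  = -3
Z_6 = max(Z_4, Z_3) + 3  [with Z_4=-3, Z_3=0]  = 3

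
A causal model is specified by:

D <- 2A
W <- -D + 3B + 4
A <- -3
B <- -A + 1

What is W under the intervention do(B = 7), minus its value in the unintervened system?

Under do(B=7), the mechanism B <- -A + 1 is discarded; B is fixed at 7.
D = 2A  [with A=-3]  = -6
W = -D + 3B + 4  [with D=-6, B=7]  = 31
Without intervention: B = -A + 1  [with A=-3]  = 4; D = 2A  [with A=-3]  = -6; W = -D + 3B + 4  [with D=-6, B=4]  = 22.
Change = 31 − 22 = 9.

9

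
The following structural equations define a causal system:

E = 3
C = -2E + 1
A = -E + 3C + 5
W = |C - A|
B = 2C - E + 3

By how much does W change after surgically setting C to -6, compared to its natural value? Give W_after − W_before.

2

Under do(C=-6), the mechanism C = -2E + 1 is discarded; C is fixed at -6.
A = -E + 3C + 5  [with E=3, C=-6]  = -16
W = |C - A|  [with C=-6, A=-16]  = 10
Without intervention: C = -2E + 1  [with E=3]  = -5; A = -E + 3C + 5  [with E=3, C=-5]  = -13; W = |C - A|  [with C=-5, A=-13]  = 8.
Change = 10 − 8 = 2.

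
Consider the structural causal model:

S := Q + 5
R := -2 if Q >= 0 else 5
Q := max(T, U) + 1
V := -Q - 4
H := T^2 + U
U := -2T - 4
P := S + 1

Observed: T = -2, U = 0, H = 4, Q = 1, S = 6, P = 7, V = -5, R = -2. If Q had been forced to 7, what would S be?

Intervening sets Q = 7 and removes its equation (Q := max(T, U) + 1).
S = Q + 5  [with Q=7]  = 12

12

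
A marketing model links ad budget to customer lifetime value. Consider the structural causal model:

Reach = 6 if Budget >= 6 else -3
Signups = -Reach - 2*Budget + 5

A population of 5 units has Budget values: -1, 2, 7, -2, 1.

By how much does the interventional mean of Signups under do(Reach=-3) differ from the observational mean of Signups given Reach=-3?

Every unit gets Reach=-3 under the intervention. Signups values become 10, 4, -6, 12, 6; E[Signups|do(Reach=-3)] = 5.2.
E[Signups|Reach=-3] averages over only the 4 units with Reach=-3 (Budget = -1, 2, -2, 1): Signups = 10, 4, 12, 6, mean 8.
Difference = 5.2 − 8 = -2.8.

-2.8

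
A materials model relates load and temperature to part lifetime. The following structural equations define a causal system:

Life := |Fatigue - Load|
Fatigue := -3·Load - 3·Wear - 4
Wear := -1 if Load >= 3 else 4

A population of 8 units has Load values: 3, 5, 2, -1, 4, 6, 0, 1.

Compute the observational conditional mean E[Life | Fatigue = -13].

14.5

Observing Fatigue=-13 restricts to units where Fatigue's equation naturally yields -13: Load ∈ {-1, 4}. In that subpopulation Life = 12, 17, mean 14.5.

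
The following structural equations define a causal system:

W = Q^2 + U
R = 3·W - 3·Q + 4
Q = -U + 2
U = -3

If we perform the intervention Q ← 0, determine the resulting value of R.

Under do(Q=0), the mechanism Q = -U + 2 is discarded; Q is fixed at 0.
W = Q^2 + U  [with Q=0, U=-3]  = -3
R = 3·W - 3·Q + 4  [with W=-3, Q=0]  = -5

-5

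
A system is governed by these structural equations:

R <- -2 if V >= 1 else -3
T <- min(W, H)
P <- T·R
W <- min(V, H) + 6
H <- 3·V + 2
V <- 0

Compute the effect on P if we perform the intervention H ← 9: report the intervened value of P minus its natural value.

-12

Under do(H=9), the mechanism H <- 3·V + 2 is discarded; H is fixed at 9.
W = min(V, H) + 6  [with V=0, H=9]  = 6
T = min(W, H)  [with W=6, H=9]  = 6
R = -2 if V >= 1 else -3  [with V=0]  = -3
P = T·R  [with T=6, R=-3]  = -18
Without intervention: H = 3·V + 2  [with V=0]  = 2; W = min(V, H) + 6  [with V=0, H=2]  = 6; T = min(W, H)  [with W=6, H=2]  = 2; R = -2 if V >= 1 else -3  [with V=0]  = -3; P = T·R  [with T=2, R=-3]  = -6.
Change = -18 − (-6) = -12.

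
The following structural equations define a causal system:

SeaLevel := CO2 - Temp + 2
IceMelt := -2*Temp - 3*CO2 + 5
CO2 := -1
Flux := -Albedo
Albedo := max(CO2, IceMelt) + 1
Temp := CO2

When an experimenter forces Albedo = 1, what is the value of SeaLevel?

2

Intervening sets Albedo = 1 and removes its equation (Albedo := max(CO2, IceMelt) + 1).
No directed path runs from Albedo to SeaLevel, so SeaLevel keeps its natural value.
Temp = CO2  [with CO2=-1]  = -1
SeaLevel = CO2 - Temp + 2  [with CO2=-1, Temp=-1]  = 2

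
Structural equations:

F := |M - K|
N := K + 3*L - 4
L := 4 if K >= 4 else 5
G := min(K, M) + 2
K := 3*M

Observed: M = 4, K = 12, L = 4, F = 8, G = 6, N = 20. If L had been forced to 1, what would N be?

The intervention breaks the incoming arrows to L: L := 4 if K >= 4 else 5 no longer applies, and L = 1.
K = 3*M  [with M=4]  = 12
N = K + 3*L - 4  [with K=12, L=1]  = 11

11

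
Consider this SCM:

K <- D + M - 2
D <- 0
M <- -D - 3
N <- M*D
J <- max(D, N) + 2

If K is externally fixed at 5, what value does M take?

Under do(K=5), the mechanism K <- D + M - 2 is discarded; K is fixed at 5.
No directed path runs from K to M, so M keeps its natural value.
M = -D - 3  [with D=0]  = -3

-3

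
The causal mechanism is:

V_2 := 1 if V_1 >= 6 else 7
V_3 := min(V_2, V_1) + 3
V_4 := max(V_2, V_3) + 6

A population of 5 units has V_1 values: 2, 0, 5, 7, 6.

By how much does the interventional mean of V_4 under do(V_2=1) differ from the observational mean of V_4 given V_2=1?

-0.2

Under do(V_2=1), V_2's equation is replaced by V_2=1 for every unit. Per-unit V_4: 10, 9, 10, 10, 10. Mean = 9.8.
E[V_4|V_2=1] averages over only the 2 units with V_2=1 (V_1 = 7, 6): V_4 = 10, 10, mean 10.
Difference = 9.8 − 10 = -0.2.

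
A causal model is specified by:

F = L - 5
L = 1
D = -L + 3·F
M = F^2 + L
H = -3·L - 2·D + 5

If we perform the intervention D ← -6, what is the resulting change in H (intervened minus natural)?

The intervention breaks the incoming arrows to D: D = -L + 3·F no longer applies, and D = -6.
H = -3·L - 2·D + 5  [with L=1, D=-6]  = 14
Without intervention: F = L - 5  [with L=1]  = -4; D = -L + 3·F  [with L=1, F=-4]  = -13; H = -3·L - 2·D + 5  [with L=1, D=-13]  = 28.
Change = 14 − 28 = -14.

-14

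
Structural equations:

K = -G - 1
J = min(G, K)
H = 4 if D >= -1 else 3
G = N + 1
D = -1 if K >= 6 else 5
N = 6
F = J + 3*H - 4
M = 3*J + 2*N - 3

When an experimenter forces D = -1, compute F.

0

The intervention breaks the incoming arrows to D: D = -1 if K >= 6 else 5 no longer applies, and D = -1.
G = N + 1  [with N=6]  = 7
K = -G - 1  [with G=7]  = -8
J = min(G, K)  [with G=7, K=-8]  = -8
H = 4 if D >= -1 else 3  [with D=-1]  = 4
F = J + 3*H - 4  [with J=-8, H=4]  = 0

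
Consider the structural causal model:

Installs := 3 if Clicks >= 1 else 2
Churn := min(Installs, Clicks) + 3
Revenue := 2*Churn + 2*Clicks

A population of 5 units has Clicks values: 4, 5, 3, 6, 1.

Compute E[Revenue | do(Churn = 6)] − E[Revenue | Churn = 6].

-1.4

do(Churn=6) breaks Churn's dependence on Clicks. With Churn=6 fixed, Revenue across the units is 20, 22, 18, 24, 14, mean 19.6.
Conditioning on Churn=6 selects the 4 unit(s) with Clicks ∈ {4, 5, 3, 6}. Their Revenue values: 20, 22, 18, 24. Mean = 21.
Difference = 19.6 − 21 = -1.4.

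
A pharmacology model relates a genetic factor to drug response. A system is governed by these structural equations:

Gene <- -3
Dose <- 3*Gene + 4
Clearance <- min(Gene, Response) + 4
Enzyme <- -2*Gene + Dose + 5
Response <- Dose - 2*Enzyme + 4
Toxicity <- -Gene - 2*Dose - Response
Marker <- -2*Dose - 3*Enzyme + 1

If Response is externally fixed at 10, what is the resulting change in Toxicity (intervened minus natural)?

-23

The intervention breaks the incoming arrows to Response: Response <- Dose - 2*Enzyme + 4 no longer applies, and Response = 10.
Dose = 3*Gene + 4  [with Gene=-3]  = -5
Toxicity = -Gene - 2*Dose - Response  [with Gene=-3, Dose=-5, Response=10]  = 3
Without intervention: Dose = 3*Gene + 4  [with Gene=-3]  = -5; Enzyme = -2*Gene + Dose + 5  [with Gene=-3, Dose=-5]  = 6; Response = Dose - 2*Enzyme + 4  [with Dose=-5, Enzyme=6]  = -13; Toxicity = -Gene - 2*Dose - Response  [with Gene=-3, Dose=-5, Response=-13]  = 26.
Change = 3 − 26 = -23.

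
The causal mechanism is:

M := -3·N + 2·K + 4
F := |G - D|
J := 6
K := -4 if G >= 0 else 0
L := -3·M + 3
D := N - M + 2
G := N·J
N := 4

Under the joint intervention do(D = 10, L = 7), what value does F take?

14

Under do(D = 10, L = 7), each intervened variable's structural equation is replaced by its fixed value.
G = N·J  [with N=4, J=6]  = 24
F = |G - D|  [with G=24, D=10]  = 14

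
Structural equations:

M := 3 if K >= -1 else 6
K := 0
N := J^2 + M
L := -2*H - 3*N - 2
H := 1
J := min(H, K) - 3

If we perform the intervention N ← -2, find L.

2

The intervention breaks the incoming arrows to N: N := J^2 + M no longer applies, and N = -2.
L = -2*H - 3*N - 2  [with H=1, N=-2]  = 2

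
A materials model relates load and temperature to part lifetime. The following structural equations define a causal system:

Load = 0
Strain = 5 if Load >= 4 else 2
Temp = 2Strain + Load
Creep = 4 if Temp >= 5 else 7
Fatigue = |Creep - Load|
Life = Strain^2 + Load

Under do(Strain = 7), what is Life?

49

Under do(Strain=7), the mechanism Strain = 5 if Load >= 4 else 2 is discarded; Strain is fixed at 7.
Life = Strain^2 + Load  [with Strain=7, Load=0]  = 49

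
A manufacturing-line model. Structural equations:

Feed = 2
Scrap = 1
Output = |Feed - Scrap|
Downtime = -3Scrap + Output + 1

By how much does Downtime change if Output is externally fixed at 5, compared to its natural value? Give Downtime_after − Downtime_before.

4

The intervention breaks the incoming arrows to Output: Output = |Feed - Scrap| no longer applies, and Output = 5.
Downtime = -3Scrap + Output + 1  [with Scrap=1, Output=5]  = 3
Without intervention: Output = |Feed - Scrap|  [with Feed=2, Scrap=1]  = 1; Downtime = -3Scrap + Output + 1  [with Scrap=1, Output=1]  = -1.
Change = 3 − (-1) = 4.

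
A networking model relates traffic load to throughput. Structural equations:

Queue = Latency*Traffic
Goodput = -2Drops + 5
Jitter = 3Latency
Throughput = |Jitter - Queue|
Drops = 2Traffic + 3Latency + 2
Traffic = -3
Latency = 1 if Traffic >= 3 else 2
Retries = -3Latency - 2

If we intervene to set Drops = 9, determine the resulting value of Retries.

-8

Intervening sets Drops = 9 and removes its equation (Drops = 2Traffic + 3Latency + 2).
No directed path runs from Drops to Retries, so Retries keeps its natural value.
Latency = 1 if Traffic >= 3 else 2  [with Traffic=-3]  = 2
Retries = -3Latency - 2  [with Latency=2]  = -8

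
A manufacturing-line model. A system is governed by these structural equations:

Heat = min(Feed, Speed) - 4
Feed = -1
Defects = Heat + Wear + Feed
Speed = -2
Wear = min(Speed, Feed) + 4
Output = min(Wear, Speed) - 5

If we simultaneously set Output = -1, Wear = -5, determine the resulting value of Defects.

-12

Setting Output = -1, Wear = -5 by intervention discards those variables' equations.
Heat = min(Feed, Speed) - 4  [with Feed=-1, Speed=-2]  = -6
Defects = Heat + Wear + Feed  [with Heat=-6, Wear=-5, Feed=-1]  = -12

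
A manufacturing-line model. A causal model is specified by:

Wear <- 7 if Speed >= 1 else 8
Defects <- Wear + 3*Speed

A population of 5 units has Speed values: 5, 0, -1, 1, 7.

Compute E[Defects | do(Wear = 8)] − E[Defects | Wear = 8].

do(Wear=8) breaks Wear's dependence on Speed. With Wear=8 fixed, Defects across the units is 23, 8, 5, 11, 29, mean 15.2.
E[Defects|Wear=8] averages over only the 2 units with Wear=8 (Speed = 0, -1): Defects = 8, 5, mean 6.5.
Difference = 15.2 − 6.5 = 8.7.

8.7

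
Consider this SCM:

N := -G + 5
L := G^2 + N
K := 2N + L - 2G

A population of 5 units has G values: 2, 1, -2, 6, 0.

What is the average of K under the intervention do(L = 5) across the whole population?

do(L=5) breaks L's dependence on G. With L=5 fixed, K across the units is 7, 11, 23, -9, 15, mean 9.4.

9.4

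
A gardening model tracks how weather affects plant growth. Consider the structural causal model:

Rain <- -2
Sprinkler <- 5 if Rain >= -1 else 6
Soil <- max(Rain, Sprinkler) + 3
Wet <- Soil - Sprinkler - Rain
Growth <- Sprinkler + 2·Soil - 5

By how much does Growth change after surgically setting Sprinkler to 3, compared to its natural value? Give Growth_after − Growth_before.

do(Sprinkler=3) replaces the equation Sprinkler <- 5 if Rain >= -1 else 6 with the constant Sprinkler = 3.
Soil = max(Rain, Sprinkler) + 3  [with Rain=-2, Sprinkler=3]  = 6
Growth = Sprinkler + 2·Soil - 5  [with Sprinkler=3, Soil=6]  = 10
Without intervention: Sprinkler = 5 if Rain >= -1 else 6  [with Rain=-2]  = 6; Soil = max(Rain, Sprinkler) + 3  [with Rain=-2, Sprinkler=6]  = 9; Growth = Sprinkler + 2·Soil - 5  [with Sprinkler=6, Soil=9]  = 19.
Change = 10 − 19 = -9.

-9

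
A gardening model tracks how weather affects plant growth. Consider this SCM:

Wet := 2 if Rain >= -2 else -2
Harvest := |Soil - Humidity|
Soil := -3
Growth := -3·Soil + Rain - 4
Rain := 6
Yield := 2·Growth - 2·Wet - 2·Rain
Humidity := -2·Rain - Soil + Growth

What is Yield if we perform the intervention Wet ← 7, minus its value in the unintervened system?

-10

The intervention breaks the incoming arrows to Wet: Wet := 2 if Rain >= -2 else -2 no longer applies, and Wet = 7.
Growth = -3·Soil + Rain - 4  [with Soil=-3, Rain=6]  = 11
Yield = 2·Growth - 2·Wet - 2·Rain  [with Growth=11, Wet=7, Rain=6]  = -4
Without intervention: Wet = 2 if Rain >= -2 else -2  [with Rain=6]  = 2; Growth = -3·Soil + Rain - 4  [with Soil=-3, Rain=6]  = 11; Yield = 2·Growth - 2·Wet - 2·Rain  [with Growth=11, Wet=2, Rain=6]  = 6.
Change = -4 − 6 = -10.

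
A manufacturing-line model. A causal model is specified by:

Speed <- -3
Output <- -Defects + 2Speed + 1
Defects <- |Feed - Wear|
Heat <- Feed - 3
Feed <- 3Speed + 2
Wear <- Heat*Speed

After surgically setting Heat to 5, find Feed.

-7

Under do(Heat=5), the mechanism Heat <- Feed - 3 is discarded; Heat is fixed at 5.
Since Feed is not a descendant of the intervened variable, it is unaffected.
Feed = 3Speed + 2  [with Speed=-3]  = -7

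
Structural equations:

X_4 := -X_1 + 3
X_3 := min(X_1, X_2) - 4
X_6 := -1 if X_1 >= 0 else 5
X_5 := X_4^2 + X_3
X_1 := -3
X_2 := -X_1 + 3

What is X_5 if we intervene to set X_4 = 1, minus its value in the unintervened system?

Intervening sets X_4 = 1 and removes its equation (X_4 := -X_1 + 3).
X_2 = -X_1 + 3  [with X_1=-3]  = 6
X_3 = min(X_1, X_2) - 4  [with X_1=-3, X_2=6]  = -7
X_5 = X_4^2 + X_3  [with X_4=1, X_3=-7]  = -6
Without intervention: X_2 = -X_1 + 3  [with X_1=-3]  = 6; X_3 = min(X_1, X_2) - 4  [with X_1=-3, X_2=6]  = -7; X_4 = -X_1 + 3  [with X_1=-3]  = 6; X_5 = X_4^2 + X_3  [with X_4=6, X_3=-7]  = 29.
Change = -6 − 29 = -35.

-35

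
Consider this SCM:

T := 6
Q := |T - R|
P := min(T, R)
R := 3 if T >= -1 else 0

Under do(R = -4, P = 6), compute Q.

10

Setting R = -4, P = 6 by intervention discards those variables' equations.
Q = |T - R|  [with T=6, R=-4]  = 10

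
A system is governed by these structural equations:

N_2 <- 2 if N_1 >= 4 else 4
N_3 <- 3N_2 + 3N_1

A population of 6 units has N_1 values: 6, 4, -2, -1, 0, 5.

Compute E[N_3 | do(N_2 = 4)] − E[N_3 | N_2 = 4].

9

Under do(N_2=4), N_2's equation is replaced by N_2=4 for every unit. Per-unit N_3: 30, 24, 6, 9, 12, 27. Mean = 18.
Conditioning on N_2=4 selects the 3 unit(s) with N_1 ∈ {-2, -1, 0}. Their N_3 values: 6, 9, 12. Mean = 9.
Difference = 18 − 9 = 9.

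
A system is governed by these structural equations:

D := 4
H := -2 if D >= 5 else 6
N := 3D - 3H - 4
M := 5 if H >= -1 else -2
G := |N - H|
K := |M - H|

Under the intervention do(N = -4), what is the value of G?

10

do(N=-4) replaces the equation N := 3D - 3H - 4 with the constant N = -4.
H = -2 if D >= 5 else 6  [with D=4]  = 6
G = |N - H|  [with N=-4, H=6]  = 10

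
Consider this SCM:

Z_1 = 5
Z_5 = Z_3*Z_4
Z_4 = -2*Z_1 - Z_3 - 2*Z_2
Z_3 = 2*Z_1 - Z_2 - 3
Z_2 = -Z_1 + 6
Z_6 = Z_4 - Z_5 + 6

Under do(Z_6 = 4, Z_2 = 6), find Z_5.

-23

The joint intervention fixes Z_6 = 4, Z_2 = 6, removing each variable's own equation.
Z_3 = 2*Z_1 - Z_2 - 3  [with Z_1=5, Z_2=6]  = 1
Z_4 = -2*Z_1 - Z_3 - 2*Z_2  [with Z_1=5, Z_3=1, Z_2=6]  = -23
Z_5 = Z_3*Z_4  [with Z_3=1, Z_4=-23]  = -23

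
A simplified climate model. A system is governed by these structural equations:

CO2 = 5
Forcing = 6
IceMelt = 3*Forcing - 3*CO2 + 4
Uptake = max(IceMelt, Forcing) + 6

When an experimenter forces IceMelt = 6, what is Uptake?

12

The intervention breaks the incoming arrows to IceMelt: IceMelt = 3*Forcing - 3*CO2 + 4 no longer applies, and IceMelt = 6.
Uptake = max(IceMelt, Forcing) + 6  [with IceMelt=6, Forcing=6]  = 12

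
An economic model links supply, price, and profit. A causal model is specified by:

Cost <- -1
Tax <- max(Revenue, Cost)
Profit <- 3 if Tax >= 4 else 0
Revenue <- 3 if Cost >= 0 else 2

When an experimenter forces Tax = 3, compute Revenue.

2

Under do(Tax=3), the mechanism Tax <- max(Revenue, Cost) is discarded; Tax is fixed at 3.
Since Revenue is not a descendant of the intervened variable, it is unaffected.
Revenue = 3 if Cost >= 0 else 2  [with Cost=-1]  = 2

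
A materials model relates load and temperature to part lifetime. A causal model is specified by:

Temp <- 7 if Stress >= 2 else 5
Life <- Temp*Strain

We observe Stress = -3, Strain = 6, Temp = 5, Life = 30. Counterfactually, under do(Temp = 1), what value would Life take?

6

The intervention breaks the incoming arrows to Temp: Temp <- 7 if Stress >= 2 else 5 no longer applies, and Temp = 1.
Life = Temp*Strain  [with Temp=1, Strain=6]  = 6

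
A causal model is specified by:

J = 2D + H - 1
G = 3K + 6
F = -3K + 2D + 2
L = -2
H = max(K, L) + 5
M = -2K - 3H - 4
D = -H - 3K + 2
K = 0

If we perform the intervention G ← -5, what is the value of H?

5

Under do(G=-5), the mechanism G = 3K + 6 is discarded; G is fixed at -5.
No directed path runs from G to H, so H keeps its natural value.
H = max(K, L) + 5  [with K=0, L=-2]  = 5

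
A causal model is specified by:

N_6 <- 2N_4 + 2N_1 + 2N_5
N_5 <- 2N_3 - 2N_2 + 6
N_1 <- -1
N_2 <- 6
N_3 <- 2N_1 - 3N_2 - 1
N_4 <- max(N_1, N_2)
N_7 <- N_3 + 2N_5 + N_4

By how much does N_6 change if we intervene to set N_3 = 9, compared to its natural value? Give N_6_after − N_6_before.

The intervention breaks the incoming arrows to N_3: N_3 <- 2N_1 - 3N_2 - 1 no longer applies, and N_3 = 9.
N_4 = max(N_1, N_2)  [with N_1=-1, N_2=6]  = 6
N_5 = 2N_3 - 2N_2 + 6  [with N_3=9, N_2=6]  = 12
N_6 = 2N_4 + 2N_1 + 2N_5  [with N_4=6, N_1=-1, N_5=12]  = 34
Without intervention: N_3 = 2N_1 - 3N_2 - 1  [with N_1=-1, N_2=6]  = -21; N_4 = max(N_1, N_2)  [with N_1=-1, N_2=6]  = 6; N_5 = 2N_3 - 2N_2 + 6  [with N_3=-21, N_2=6]  = -48; N_6 = 2N_4 + 2N_1 + 2N_5  [with N_4=6, N_1=-1, N_5=-48]  = -86.
Change = 34 − (-86) = 120.

120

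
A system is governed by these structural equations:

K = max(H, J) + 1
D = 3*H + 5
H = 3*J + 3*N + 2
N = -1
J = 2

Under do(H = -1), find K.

3

The intervention breaks the incoming arrows to H: H = 3*J + 3*N + 2 no longer applies, and H = -1.
K = max(H, J) + 1  [with H=-1, J=2]  = 3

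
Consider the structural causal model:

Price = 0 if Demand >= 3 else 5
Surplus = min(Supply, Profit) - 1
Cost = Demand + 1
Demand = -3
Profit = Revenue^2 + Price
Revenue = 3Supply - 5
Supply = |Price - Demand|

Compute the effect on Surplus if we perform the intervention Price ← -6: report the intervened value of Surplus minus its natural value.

Under do(Price=-6), the mechanism Price = 0 if Demand >= 3 else 5 is discarded; Price is fixed at -6.
Supply = |Price - Demand|  [with Price=-6, Demand=-3]  = 3
Revenue = 3Supply - 5  [with Supply=3]  = 4
Profit = Revenue^2 + Price  [with Revenue=4, Price=-6]  = 10
Surplus = min(Supply, Profit) - 1  [with Supply=3, Profit=10]  = 2
Without intervention: Price = 0 if Demand >= 3 else 5  [with Demand=-3]  = 5; Supply = |Price - Demand|  [with Price=5, Demand=-3]  = 8; Revenue = 3Supply - 5  [with Supply=8]  = 19; Profit = Revenue^2 + Price  [with Revenue=19, Price=5]  = 366; Surplus = min(Supply, Profit) - 1  [with Supply=8, Profit=366]  = 7.
Change = 2 − 7 = -5.

-5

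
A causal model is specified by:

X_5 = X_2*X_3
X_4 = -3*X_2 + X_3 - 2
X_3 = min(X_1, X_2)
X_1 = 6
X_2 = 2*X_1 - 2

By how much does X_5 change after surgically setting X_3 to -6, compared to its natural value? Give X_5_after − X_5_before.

-120

do(X_3=-6) replaces the equation X_3 = min(X_1, X_2) with the constant X_3 = -6.
X_2 = 2*X_1 - 2  [with X_1=6]  = 10
X_5 = X_2*X_3  [with X_2=10, X_3=-6]  = -60
Without intervention: X_2 = 2*X_1 - 2  [with X_1=6]  = 10; X_3 = min(X_1, X_2)  [with X_1=6, X_2=10]  = 6; X_5 = X_2*X_3  [with X_2=10, X_3=6]  = 60.
Change = -60 − 60 = -120.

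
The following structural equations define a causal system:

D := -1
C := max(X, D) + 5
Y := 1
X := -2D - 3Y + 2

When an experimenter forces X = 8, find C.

13

The intervention breaks the incoming arrows to X: X := -2D - 3Y + 2 no longer applies, and X = 8.
C = max(X, D) + 5  [with X=8, D=-1]  = 13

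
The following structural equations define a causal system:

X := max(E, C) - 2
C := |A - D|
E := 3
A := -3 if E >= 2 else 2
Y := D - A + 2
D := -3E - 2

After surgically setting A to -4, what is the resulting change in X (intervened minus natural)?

The intervention breaks the incoming arrows to A: A := -3 if E >= 2 else 2 no longer applies, and A = -4.
D = -3E - 2  [with E=3]  = -11
C = |A - D|  [with A=-4, D=-11]  = 7
X = max(E, C) - 2  [with E=3, C=7]  = 5
Without intervention: D = -3E - 2  [with E=3]  = -11; A = -3 if E >= 2 else 2  [with E=3]  = -3; C = |A - D|  [with A=-3, D=-11]  = 8; X = max(E, C) - 2  [with E=3, C=8]  = 6.
Change = 5 − 6 = -1.

-1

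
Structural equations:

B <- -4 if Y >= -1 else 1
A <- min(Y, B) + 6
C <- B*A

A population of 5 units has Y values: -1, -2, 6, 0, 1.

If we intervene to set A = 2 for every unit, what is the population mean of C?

-6

do(A=2) breaks A's dependence on Y. With A=2 fixed, C across the units is -8, 2, -8, -8, -8, mean -6.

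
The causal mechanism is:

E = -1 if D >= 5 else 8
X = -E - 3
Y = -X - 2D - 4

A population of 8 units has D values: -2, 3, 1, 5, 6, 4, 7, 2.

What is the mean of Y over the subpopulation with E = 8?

3.8

Conditioning on E=8 selects the 5 unit(s) with D ∈ {-2, 3, 1, 4, 2}. Their Y values: 11, 1, 5, -1, 3. Mean = 3.8.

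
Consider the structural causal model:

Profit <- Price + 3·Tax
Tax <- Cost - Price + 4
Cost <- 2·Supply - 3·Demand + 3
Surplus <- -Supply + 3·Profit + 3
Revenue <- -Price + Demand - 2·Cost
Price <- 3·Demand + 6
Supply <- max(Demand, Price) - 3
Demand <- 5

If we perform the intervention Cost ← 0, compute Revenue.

Intervening sets Cost = 0 and removes its equation (Cost <- 2·Supply - 3·Demand + 3).
Price = 3·Demand + 6  [with Demand=5]  = 21
Revenue = -Price + Demand - 2·Cost  [with Price=21, Demand=5, Cost=0]  = -16

-16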